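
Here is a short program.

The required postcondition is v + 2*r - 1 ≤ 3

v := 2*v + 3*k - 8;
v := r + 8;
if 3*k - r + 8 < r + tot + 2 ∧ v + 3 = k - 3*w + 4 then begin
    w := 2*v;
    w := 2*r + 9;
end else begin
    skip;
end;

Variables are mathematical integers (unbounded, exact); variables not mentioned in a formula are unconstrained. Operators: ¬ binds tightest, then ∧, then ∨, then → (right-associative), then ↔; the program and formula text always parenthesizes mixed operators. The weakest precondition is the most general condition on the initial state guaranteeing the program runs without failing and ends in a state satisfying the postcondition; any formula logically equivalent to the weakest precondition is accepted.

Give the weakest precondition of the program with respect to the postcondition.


Working backward. After the program, the postcondition v + 2*r - 1 ≤ 3 must hold; in canonical form it is 2*r + v ≤ 4.
Then branch requires 2*r + v ≤ 4; else branch requires 2*r + v ≤ 4.
Before the if: ((3*k < 2*r + tot - 6 ∧ v + 3*w = k + 1) → 2*r + v ≤ 4) ∧ ((¬(3*k < 2*r + tot - 6 ∧ v + 3*w = k + 1)) → 2*r + v ≤ 4)
Before v := r + 8: ((3*k < 2*r + tot - 6 ∧ r + 3*w = k - 7) → 3*r ≤ -4) ∧ ((¬(3*k < 2*r + tot - 6 ∧ r + 3*w = k - 7)) → 3*r ≤ -4)
Before v := 2*v + 3*k - 8: ((3*k < 2*r + tot - 6 ∧ r + 3*w = k - 7) → 3*r ≤ -4) ∧ ((¬(3*k < 2*r + tot - 6 ∧ r + 3*w = k - 7)) → 3*r ≤ -4)
Answer: WP = ((3*k < 2*r + tot - 6 ∧ r + 3*w = k - 7) → 3*r ≤ -4) ∧ ((¬(3*k < 2*r + tot - 6 ∧ r + 3*w = k - 7)) → 3*r ≤ -4)


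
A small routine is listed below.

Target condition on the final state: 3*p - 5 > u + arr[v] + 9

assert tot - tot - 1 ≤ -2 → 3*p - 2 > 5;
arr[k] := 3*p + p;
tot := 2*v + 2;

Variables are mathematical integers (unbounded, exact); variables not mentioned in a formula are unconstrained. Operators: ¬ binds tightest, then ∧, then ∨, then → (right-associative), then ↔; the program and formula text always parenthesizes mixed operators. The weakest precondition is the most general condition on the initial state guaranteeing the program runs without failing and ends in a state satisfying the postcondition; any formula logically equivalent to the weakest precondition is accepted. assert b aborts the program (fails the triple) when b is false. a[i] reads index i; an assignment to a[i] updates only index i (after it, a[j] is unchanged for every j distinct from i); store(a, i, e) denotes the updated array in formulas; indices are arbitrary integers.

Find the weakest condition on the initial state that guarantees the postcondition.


Working backward. After the program, the postcondition 3*p - 5 > u + arr[v] + 9 must hold; in canonical form it is 3*p > arr[v] + u + 14.
Before tot := 2*v + 2: 3*p > arr[v] + u + 14
Before arr[k] := 3*p + p: 3*p > store(arr, k, 4*p)[v] + u + 14
Before assert tot - tot - 1 ≤ -2 → 3*p - 2 > 5: 3*p > store(arr, k, 4*p)[v] + u + 14
Answer: WP = 3*p > store(arr, k, 4*p)[v] + u + 14


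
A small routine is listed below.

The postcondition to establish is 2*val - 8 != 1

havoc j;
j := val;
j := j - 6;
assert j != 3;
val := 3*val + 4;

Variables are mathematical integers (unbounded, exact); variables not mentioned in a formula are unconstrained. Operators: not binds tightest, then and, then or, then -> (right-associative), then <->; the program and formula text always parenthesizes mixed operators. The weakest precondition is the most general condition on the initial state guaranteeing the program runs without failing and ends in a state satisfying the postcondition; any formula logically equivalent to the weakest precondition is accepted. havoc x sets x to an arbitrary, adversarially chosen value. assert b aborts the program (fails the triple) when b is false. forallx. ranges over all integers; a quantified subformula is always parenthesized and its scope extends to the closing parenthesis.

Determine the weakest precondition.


Working backward. After the program, the postcondition 2*val - 8 != 1 must hold; in canonical form it is 2*val != 9.
Before val := 3*val + 4: 6*val != 1
Before assert j != 3: j != 3 and 6*val != 1
Before j := j - 6: j != 9 and 6*val != 1
Before j := val: val != 9 and 6*val != 1
Before havoc j: val != 9 and 6*val != 1
Answer: WP = val != 9 and 6*val != 1


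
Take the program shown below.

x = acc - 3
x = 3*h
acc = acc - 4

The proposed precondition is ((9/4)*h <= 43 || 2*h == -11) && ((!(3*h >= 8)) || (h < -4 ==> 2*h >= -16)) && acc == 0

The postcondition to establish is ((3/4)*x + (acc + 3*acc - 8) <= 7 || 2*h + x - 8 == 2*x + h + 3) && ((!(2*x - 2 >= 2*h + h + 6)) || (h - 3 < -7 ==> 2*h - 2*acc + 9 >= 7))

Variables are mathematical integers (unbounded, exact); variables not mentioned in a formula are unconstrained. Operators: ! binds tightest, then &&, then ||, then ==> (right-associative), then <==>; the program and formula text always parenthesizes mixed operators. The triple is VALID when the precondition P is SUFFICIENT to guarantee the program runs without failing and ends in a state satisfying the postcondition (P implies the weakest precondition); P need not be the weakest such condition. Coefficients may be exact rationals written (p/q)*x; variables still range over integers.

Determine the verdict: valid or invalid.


Working backward. After the program, the postcondition ((3/4)*x + (acc + 3*acc - 8) <= 7 || 2*h + x - 8 == 2*x + h + 3) && ((!(2*x - 2 >= 2*h + h + 6)) || (h - 3 < -7 ==> 2*h - 2*acc + 9 >= 7)) must hold; in canonical form it is (4*acc + (3/4)*x <= 15 || h == x + 11) && ((!(2*x >= 3*h + 8)) || (h < -4 ==> 2*h >= 2*acc - 2)).
Before acc := acc - 4: (4*acc + (3/4)*x <= 31 || h == x + 11) && ((!(2*x >= 3*h + 8)) || (h < -4 ==> 2*h >= 2*acc - 10))
Before x := 3*h: (4*acc + (9/4)*h <= 31 || 2*h == -11) && ((!(3*h >= 8)) || (h < -4 ==> 2*h >= 2*acc - 10))
Before x := acc - 3: (4*acc + (9/4)*h <= 31 || 2*h == -11) && ((!(3*h >= 8)) || (h < -4 ==> 2*h >= 2*acc - 10))
The weakest precondition is (4*acc + (9/4)*h <= 31 || 2*h == -11) && ((!(3*h >= 8)) || (h < -4 ==> 2*h >= 2*acc - 10)).
Check whether ((9/4)*h <= 43 || 2*h == -11) && ((!(3*h >= 8)) || (h < -4 ==> 2*h >= -16)) && acc == 0 implies it.
Countermodel: at the initial state acc = 0, h = 14, the precondition holds but the weakest precondition fails.
Answer: invalid


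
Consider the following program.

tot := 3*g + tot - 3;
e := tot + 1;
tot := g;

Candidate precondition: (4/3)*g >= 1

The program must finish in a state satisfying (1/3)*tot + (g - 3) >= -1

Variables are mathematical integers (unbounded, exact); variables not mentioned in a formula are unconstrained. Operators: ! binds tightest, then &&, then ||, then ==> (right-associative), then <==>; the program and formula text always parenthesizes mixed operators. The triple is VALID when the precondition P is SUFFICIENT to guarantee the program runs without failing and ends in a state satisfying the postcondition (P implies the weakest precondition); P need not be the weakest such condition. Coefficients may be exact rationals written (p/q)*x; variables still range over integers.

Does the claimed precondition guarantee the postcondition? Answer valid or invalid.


Working backward. After the program, the postcondition (1/3)*tot + (g - 3) >= -1 must hold; in canonical form it is g + (1/3)*tot >= 2.
Before tot := g: (4/3)*g >= 2
Before e := tot + 1: (4/3)*g >= 2
Before tot := 3*g + tot - 3: (4/3)*g >= 2
The weakest precondition is (4/3)*g >= 2.
Check whether (4/3)*g >= 1 implies it.
Countermodel: at the initial state g = 1, the precondition holds but the weakest precondition fails.
Answer: invalid


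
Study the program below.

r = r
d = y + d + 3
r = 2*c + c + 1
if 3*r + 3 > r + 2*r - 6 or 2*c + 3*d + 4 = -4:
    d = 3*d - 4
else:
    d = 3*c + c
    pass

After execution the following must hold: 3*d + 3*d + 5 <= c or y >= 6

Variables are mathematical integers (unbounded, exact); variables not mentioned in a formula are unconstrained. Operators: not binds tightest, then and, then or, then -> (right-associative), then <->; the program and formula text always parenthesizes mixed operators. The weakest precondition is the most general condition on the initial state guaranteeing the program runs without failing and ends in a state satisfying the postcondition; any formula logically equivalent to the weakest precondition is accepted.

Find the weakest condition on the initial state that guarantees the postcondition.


Working backward. After the program, the postcondition 3*d + 3*d + 5 <= c or y >= 6 must hold; in canonical form it is 6*d <= c - 5 or y >= 6.
Then branch requires 18*d <= c + 19 or y >= 6; else branch requires 23*c <= -5 or y >= 6.
Before the if: 18*d <= c + 19 or y >= 6
Before r := 2*c + c + 1: 18*d <= c + 19 or y >= 6
Before d := y + d + 3: 18*d + 18*y <= c - 35 or y >= 6
Before r := r: 18*d + 18*y <= c - 35 or y >= 6
Answer: WP = 18*d + 18*y <= c - 35 or y >= 6


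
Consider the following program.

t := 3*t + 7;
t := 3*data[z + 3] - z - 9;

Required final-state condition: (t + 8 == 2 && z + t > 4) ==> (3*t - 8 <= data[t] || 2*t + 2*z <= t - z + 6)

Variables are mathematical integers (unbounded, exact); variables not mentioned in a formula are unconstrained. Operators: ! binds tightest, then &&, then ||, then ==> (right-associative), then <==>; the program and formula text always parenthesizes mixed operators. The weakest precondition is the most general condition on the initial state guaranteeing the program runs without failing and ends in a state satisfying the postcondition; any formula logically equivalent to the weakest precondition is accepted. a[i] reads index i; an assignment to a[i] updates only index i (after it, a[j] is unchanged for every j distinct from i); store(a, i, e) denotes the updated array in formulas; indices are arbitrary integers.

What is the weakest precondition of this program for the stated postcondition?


Working backward. After the program, the postcondition (t + 8 == 2 && z + t > 4) ==> (3*t - 8 <= data[t] || 2*t + 2*z <= t - z + 6) must hold; in canonical form it is (t == -6 && t + z > 4) ==> (3*t <= data[t] + 8 || t + 3*z <= 6).
Before t := 3*data[z + 3] - z - 9: (3*data[z + 3] == z + 3 && 3*data[z + 3] > 13) ==> (9*data[z + 3] <= data[3*data[z + 3] - z - 9] + 3*z + 35 || 3*data[z + 3] + 2*z <= 15)
Before t := 3*t + 7: (3*data[z + 3] == z + 3 && 3*data[z + 3] > 13) ==> (9*data[z + 3] <= data[3*data[z + 3] - z - 9] + 3*z + 35 || 3*data[z + 3] + 2*z <= 15)
Answer: WP = (3*data[z + 3] == z + 3 && 3*data[z + 3] > 13) ==> (9*data[z + 3] <= data[3*data[z + 3] - z - 9] + 3*z + 35 || 3*data[z + 3] + 2*z <= 15)


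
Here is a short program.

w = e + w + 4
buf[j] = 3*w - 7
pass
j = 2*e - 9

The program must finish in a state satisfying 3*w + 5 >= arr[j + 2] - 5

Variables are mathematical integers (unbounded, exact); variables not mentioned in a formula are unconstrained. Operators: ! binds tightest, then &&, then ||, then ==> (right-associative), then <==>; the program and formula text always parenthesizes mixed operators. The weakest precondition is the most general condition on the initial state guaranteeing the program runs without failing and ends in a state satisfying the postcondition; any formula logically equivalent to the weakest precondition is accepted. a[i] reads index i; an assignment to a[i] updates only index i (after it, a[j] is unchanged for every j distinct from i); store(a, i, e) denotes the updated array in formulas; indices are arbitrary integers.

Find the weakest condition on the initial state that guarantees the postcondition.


Working backward. After the program, the postcondition 3*w + 5 >= arr[j + 2] - 5 must hold; in canonical form it is 3*w >= arr[j + 2] - 10.
Before j := 2*e - 9: 3*w >= arr[2*e - 7] - 10
Before skip: 3*w >= arr[2*e - 7] - 10
Before buf[j] := 3*w - 7: 3*w >= arr[2*e - 7] - 10
Before w := e + w + 4: 3*e + 3*w >= arr[2*e - 7] - 22
Answer: WP = 3*e + 3*w >= arr[2*e - 7] - 22


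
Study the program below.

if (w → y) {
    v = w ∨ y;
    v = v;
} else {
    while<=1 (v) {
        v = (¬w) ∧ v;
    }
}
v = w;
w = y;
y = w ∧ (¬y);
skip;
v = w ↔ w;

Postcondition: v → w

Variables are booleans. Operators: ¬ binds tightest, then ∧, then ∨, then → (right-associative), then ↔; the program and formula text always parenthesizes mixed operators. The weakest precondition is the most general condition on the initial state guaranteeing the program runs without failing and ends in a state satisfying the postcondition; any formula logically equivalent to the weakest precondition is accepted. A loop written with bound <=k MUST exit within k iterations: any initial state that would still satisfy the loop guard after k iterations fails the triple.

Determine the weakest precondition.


Working backward. After the program, v → w must hold.
Before v := w ↔ w: w
Before skip: w
Before y := w ∧ (¬y): w
Before w := y: y
Before v := w: y
Then branch requires y; else branch requires (v → ((¬((¬w) ∧ v)) ∧ y)) ∧ ((¬v) → y).
Before the if: ((w → y) → y) ∧ ((¬(w → y)) → ((v → ((¬((¬w) ∧ v)) ∧ y)) ∧ ((¬v) → y)))
Answer: WP = ((w → y) → y) ∧ ((¬(w → y)) → ((v → ((¬((¬w) ∧ v)) ∧ y)) ∧ ((¬v) → y)))


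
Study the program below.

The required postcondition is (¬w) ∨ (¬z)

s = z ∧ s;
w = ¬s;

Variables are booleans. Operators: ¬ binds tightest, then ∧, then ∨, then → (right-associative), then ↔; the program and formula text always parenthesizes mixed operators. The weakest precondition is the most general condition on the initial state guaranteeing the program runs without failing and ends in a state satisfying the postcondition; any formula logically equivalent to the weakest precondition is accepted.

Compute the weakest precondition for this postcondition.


Working backward. After the program, (¬w) ∨ (¬z) must hold.
Before w := ¬s: s ∨ (¬z)
Before s := z ∧ s: (z ∧ s) ∨ (¬z)
Answer: WP = (z ∧ s) ∨ (¬z)


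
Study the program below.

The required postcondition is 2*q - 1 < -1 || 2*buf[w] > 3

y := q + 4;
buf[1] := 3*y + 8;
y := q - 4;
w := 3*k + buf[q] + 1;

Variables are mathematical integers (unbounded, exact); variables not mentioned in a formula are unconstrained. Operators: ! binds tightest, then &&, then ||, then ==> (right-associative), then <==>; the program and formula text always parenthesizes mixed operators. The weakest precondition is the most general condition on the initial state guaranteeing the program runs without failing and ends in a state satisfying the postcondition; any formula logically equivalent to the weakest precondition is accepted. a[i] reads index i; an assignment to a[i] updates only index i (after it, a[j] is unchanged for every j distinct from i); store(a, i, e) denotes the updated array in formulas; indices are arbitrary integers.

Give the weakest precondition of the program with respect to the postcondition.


Working backward. After the program, the postcondition 2*q - 1 < -1 || 2*buf[w] > 3 must hold; in canonical form it is 2*q < 0 || 2*buf[w] > 3.
Before w := 3*k + buf[q] + 1: 2*q < 0 || 2*buf[buf[q] + 3*k + 1] > 3
Before y := q - 4: 2*q < 0 || 2*buf[buf[q] + 3*k + 1] > 3
Before buf[1] := 3*y + 8: 2*q < 0 || 2*store(buf, 1, 3*y + 8)[store(buf, 1, 3*y + 8)[q] + 3*k + 1] > 3
Before y := q + 4: 2*q < 0 || 2*store(buf, 1, 3*q + 20)[store(buf, 1, 3*q + 20)[q] + 3*k + 1] > 3
Answer: WP = 2*q < 0 || 2*store(buf, 1, 3*q + 20)[store(buf, 1, 3*q + 20)[q] + 3*k + 1] > 3


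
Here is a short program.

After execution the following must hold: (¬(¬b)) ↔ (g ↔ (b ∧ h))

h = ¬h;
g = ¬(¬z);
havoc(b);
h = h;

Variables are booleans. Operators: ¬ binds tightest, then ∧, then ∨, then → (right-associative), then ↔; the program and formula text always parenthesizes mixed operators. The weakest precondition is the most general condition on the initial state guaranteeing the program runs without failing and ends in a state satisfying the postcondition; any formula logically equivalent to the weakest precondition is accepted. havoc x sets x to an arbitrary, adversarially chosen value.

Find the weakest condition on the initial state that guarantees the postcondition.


Working backward. After the program, the postcondition (¬(¬b)) ↔ (g ↔ (b ∧ h)) must hold; in canonical form it is b ↔ (g ↔ (b ∧ h)).
Before h := h: b ↔ (g ↔ (b ∧ h))
Before havoc b: (g ↔ h) ∧ g
Before g := ¬(¬z): (z ↔ h) ∧ z
Before h := ¬h: (z ↔ (¬h)) ∧ z
Answer: WP = (z ↔ (¬h)) ∧ z


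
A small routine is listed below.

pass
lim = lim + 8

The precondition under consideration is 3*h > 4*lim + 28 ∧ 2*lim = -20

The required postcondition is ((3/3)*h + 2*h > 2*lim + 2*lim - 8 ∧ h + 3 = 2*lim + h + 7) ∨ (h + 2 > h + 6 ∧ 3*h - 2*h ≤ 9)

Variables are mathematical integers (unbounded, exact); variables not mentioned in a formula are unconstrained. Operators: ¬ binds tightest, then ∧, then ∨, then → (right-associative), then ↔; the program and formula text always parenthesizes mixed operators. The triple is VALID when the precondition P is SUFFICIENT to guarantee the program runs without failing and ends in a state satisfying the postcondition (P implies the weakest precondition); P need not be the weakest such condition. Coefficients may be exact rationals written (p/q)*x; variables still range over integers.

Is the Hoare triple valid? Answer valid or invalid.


Working backward. After the program, the postcondition ((3/3)*h + 2*h > 2*lim + 2*lim - 8 ∧ h + 3 = 2*lim + h + 7) ∨ (h + 2 > h + 6 ∧ 3*h - 2*h ≤ 9) must hold; in canonical form it is 3*h > 4*lim - 8 ∧ 2*lim = -4.
Before lim := lim + 8: 3*h > 4*lim + 24 ∧ 2*lim = -20
Before skip: 3*h > 4*lim + 24 ∧ 2*lim = -20
The weakest precondition is 3*h > 4*lim + 24 ∧ 2*lim = -20.
Check whether 3*h > 4*lim + 28 ∧ 2*lim = -20 implies it.
Every state satisfying the precondition satisfies the weakest precondition: the implication holds.
Answer: valid


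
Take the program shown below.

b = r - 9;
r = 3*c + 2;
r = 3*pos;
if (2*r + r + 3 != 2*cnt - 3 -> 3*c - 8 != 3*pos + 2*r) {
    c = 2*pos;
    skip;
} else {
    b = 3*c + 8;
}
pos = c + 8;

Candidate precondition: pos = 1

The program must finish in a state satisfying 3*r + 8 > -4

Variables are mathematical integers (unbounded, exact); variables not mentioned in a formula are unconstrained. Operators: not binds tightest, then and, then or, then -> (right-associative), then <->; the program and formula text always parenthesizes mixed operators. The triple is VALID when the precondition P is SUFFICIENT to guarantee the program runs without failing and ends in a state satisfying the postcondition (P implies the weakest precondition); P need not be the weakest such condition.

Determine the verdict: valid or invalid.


Working backward. After the program, the postcondition 3*r + 8 > -4 must hold; in canonical form it is 3*r > -12.
Before pos := c + 8: 3*r > -12
Then branch requires 3*r > -12; else branch requires 3*r > -12.
Before the if: ((3*r != 2*cnt - 6 -> 3*c != 3*pos + 2*r + 8) -> 3*r > -12) and ((not (3*r != 2*cnt - 6 -> 3*c != 3*pos + 2*r + 8)) -> 3*r > -12)
Before r := 3*pos: ((9*pos != 2*cnt - 6 -> 3*c != 9*pos + 8) -> 9*pos > -12) and ((not (9*pos != 2*cnt - 6 -> 3*c != 9*pos + 8)) -> 9*pos > -12)
Before r := 3*c + 2: ((9*pos != 2*cnt - 6 -> 3*c != 9*pos + 8) -> 9*pos > -12) and ((not (9*pos != 2*cnt - 6 -> 3*c != 9*pos + 8)) -> 9*pos > -12)
Before b := r - 9: ((9*pos != 2*cnt - 6 -> 3*c != 9*pos + 8) -> 9*pos > -12) and ((not (9*pos != 2*cnt - 6 -> 3*c != 9*pos + 8)) -> 9*pos > -12)
The weakest precondition is ((9*pos != 2*cnt - 6 -> 3*c != 9*pos + 8) -> 9*pos > -12) and ((not (9*pos != 2*cnt - 6 -> 3*c != 9*pos + 8)) -> 9*pos > -12).
Check whether pos = 1 implies it.
Every state satisfying the precondition satisfies the weakest precondition: the implication holds.
Answer: valid


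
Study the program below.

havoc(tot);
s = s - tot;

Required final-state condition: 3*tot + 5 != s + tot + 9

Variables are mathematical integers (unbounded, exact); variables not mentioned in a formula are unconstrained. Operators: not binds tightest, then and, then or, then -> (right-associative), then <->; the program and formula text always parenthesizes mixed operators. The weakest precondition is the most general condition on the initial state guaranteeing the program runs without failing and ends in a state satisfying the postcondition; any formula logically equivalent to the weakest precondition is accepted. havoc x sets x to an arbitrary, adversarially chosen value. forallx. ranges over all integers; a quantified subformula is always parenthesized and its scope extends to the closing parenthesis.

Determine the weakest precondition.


Working backward. After the program, the postcondition 3*tot + 5 != s + tot + 9 must hold; in canonical form it is 2*tot != s + 4.
Before s := s - tot: 3*tot != s + 4
Before havoc tot: forall tot_1. 3*tot_1 != s + 4
Answer: WP = forall tot_1. 3*tot_1 != s + 4


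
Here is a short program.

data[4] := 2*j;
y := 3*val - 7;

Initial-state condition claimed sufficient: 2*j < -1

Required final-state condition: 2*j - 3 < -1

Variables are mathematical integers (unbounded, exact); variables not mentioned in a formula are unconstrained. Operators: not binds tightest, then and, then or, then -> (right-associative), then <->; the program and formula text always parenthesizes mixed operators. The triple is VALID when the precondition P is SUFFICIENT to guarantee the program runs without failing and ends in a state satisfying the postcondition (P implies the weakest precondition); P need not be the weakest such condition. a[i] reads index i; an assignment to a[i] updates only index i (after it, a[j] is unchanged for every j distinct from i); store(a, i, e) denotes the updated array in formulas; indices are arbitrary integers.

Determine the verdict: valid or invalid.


Working backward. After the program, the postcondition 2*j - 3 < -1 must hold; in canonical form it is 2*j < 2.
Before y := 3*val - 7: 2*j < 2
Before data[4] := 2*j: 2*j < 2
The weakest precondition is 2*j < 2.
Check whether 2*j < -1 implies it.
Every state satisfying the precondition satisfies the weakest precondition: the implication holds.
Answer: valid


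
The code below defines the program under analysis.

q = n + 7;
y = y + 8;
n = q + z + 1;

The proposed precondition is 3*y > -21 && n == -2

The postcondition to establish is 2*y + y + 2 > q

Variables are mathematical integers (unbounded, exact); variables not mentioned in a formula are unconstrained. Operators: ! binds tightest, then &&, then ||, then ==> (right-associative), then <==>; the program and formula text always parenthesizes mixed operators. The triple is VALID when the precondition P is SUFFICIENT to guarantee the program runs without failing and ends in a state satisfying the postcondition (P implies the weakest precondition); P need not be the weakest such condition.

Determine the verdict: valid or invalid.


Working backward. After the program, the postcondition 2*y + y + 2 > q must hold; in canonical form it is 3*y > q - 2.
Before n := q + z + 1: 3*y > q - 2
Before y := y + 8: 3*y > q - 26
Before q := n + 7: 3*y > n - 19
The weakest precondition is 3*y > n - 19.
Check whether 3*y > -21 && n == -2 implies it.
Every state satisfying the precondition satisfies the weakest precondition: the implication holds.
Answer: valid


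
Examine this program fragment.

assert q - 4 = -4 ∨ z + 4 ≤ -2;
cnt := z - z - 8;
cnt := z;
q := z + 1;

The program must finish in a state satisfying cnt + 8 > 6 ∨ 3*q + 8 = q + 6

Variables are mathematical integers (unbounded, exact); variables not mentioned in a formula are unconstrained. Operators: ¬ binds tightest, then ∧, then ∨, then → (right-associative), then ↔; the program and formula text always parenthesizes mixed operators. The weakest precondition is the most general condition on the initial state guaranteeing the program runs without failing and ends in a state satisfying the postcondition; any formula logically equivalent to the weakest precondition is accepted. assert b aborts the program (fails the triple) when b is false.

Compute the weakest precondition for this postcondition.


Working backward. After the program, the postcondition cnt + 8 > 6 ∨ 3*q + 8 = q + 6 must hold; in canonical form it is cnt > -2 ∨ 2*q = -2.
Before q := z + 1: cnt > -2 ∨ 2*z = -4
Before cnt := z: z > -2 ∨ 2*z = -4
Before cnt := z - z - 8: z > -2 ∨ 2*z = -4
Before assert q - 4 = -4 ∨ z + 4 ≤ -2: (q = 0 ∨ z ≤ -6) ∧ (z > -2 ∨ 2*z = -4)
Answer: WP = (q = 0 ∨ z ≤ -6) ∧ (z > -2 ∨ 2*z = -4)


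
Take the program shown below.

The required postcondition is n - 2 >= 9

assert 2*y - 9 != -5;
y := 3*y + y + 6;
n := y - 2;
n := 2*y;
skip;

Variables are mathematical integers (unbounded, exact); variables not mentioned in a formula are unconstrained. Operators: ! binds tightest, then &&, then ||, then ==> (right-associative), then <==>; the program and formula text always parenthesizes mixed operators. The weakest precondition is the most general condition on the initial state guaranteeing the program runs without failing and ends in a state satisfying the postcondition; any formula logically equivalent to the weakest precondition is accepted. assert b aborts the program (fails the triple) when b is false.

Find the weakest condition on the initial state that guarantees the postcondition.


Working backward. After the program, the postcondition n - 2 >= 9 must hold; in canonical form it is n >= 11.
Before skip: n >= 11
Before n := 2*y: 2*y >= 11
Before n := y - 2: 2*y >= 11
Before y := 3*y + y + 6: 8*y >= -1
Before assert 2*y - 9 != -5: 2*y != 4 && 8*y >= -1
Answer: WP = 2*y != 4 && 8*y >= -1


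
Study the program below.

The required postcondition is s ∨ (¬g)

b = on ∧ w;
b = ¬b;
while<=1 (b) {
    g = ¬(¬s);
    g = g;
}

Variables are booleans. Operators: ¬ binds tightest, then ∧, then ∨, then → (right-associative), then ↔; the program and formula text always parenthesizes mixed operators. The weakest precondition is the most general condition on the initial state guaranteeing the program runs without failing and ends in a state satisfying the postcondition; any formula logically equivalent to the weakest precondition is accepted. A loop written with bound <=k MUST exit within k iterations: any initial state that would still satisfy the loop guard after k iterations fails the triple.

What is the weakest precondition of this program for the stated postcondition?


Working backward. After the program, s ∨ (¬g) must hold.
Before the loop (bound <=1), unroll the exhaustion recursion (WP_0 = exit-now case; WP_j = one more guarded iteration, up to j = 1):
  WP_0: (¬b) ∧ (s ∨ (¬g))
  WP_1: (b → (¬b)) ∧ ((¬b) → (s ∨ (¬g)))
So before the loop: (b → (¬b)) ∧ ((¬b) → (s ∨ (¬g)))
Before b := ¬b: ((¬b) → b) ∧ (b → (s ∨ (¬g)))
Before b := on ∧ w: ((¬(on ∧ w)) → (on ∧ w)) ∧ ((on ∧ w) → (s ∨ (¬g)))
Answer: WP = ((¬(on ∧ w)) → (on ∧ w)) ∧ ((on ∧ w) → (s ∨ (¬g)))


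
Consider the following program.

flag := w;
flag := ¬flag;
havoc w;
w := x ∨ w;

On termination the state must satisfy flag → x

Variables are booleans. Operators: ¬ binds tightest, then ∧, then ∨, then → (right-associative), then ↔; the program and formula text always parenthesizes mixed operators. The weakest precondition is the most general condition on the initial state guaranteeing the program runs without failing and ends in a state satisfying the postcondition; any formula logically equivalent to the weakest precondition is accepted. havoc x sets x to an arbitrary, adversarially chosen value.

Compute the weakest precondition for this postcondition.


Working backward. After the program, flag → x must hold.
Before w := x ∨ w: flag → x
Before havoc w: flag → x
Before flag := ¬flag: (¬flag) → x
Before flag := w: (¬w) → x
Answer: WP = (¬w) → x


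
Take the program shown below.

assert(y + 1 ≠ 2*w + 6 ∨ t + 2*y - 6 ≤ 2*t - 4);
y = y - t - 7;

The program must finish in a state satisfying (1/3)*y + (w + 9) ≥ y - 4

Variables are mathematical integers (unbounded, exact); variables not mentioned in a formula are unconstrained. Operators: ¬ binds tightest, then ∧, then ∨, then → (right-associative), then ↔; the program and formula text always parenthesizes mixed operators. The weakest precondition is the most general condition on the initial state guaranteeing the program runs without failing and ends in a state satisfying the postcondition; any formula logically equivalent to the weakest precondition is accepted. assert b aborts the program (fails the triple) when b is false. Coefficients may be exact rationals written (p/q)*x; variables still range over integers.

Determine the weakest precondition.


Working backward. After the program, the postcondition (1/3)*y + (w + 9) ≥ y - 4 must hold; in canonical form it is w ≥ (2/3)*y - 13.
Before y := y - t - 7: (2/3)*t + w ≥ (2/3)*y - 53/3
Before assert y + 1 ≠ 2*w + 6 ∨ t + 2*y - 6 ≤ 2*t - 4: (y ≠ 2*w + 5 ∨ 2*y ≤ t + 2) ∧ (2/3)*t + w ≥ (2/3)*y - 53/3
Answer: WP = (y ≠ 2*w + 5 ∨ 2*y ≤ t + 2) ∧ (2/3)*t + w ≥ (2/3)*y - 53/3


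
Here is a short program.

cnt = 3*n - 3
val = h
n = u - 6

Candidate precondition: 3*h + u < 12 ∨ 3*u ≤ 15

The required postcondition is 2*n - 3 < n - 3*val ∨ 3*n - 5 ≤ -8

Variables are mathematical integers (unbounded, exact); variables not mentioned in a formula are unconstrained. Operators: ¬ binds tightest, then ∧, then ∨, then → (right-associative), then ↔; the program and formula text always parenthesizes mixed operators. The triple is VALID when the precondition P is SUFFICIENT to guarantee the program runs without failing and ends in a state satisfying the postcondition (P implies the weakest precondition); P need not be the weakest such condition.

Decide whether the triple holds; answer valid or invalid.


Working backward. After the program, the postcondition 2*n - 3 < n - 3*val ∨ 3*n - 5 ≤ -8 must hold; in canonical form it is n + 3*val < 3 ∨ 3*n ≤ -3.
Before n := u - 6: u + 3*val < 9 ∨ 3*u ≤ 15
Before val := h: 3*h + u < 9 ∨ 3*u ≤ 15
Before cnt := 3*n - 3: 3*h + u < 9 ∨ 3*u ≤ 15
The weakest precondition is 3*h + u < 9 ∨ 3*u ≤ 15.
Check whether 3*h + u < 12 ∨ 3*u ≤ 15 implies it.
Countermodel: at the initial state h = 0, u = 9, the precondition holds but the weakest precondition fails.
Answer: invalid


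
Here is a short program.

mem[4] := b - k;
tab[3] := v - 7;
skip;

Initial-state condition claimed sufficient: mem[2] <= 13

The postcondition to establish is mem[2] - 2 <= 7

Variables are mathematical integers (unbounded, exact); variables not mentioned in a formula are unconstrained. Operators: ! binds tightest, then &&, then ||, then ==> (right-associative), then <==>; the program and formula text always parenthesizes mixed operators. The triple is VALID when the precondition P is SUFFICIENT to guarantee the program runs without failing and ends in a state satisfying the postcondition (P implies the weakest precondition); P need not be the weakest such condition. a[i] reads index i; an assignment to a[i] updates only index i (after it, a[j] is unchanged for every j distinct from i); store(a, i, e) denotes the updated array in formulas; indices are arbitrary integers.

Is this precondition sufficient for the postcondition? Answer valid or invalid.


Working backward. After the program, the postcondition mem[2] - 2 <= 7 must hold; in canonical form it is mem[2] <= 9.
Before skip: mem[2] <= 9
Before tab[3] := v - 7: mem[2] <= 9
Before mem[4] := b - k: mem[2] <= 9
The weakest precondition is mem[2] <= 9.
Check whether mem[2] <= 13 implies it.
Countermodel: at the initial state mem = {[2] = 10, elsewhere 10}, the precondition holds but the weakest precondition fails.
Answer: invalid


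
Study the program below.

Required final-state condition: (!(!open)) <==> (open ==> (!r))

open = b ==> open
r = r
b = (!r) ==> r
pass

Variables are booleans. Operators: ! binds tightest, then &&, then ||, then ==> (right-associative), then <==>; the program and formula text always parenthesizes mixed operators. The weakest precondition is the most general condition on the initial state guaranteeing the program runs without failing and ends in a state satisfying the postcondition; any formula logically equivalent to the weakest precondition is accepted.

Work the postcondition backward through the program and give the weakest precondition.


Working backward. After the program, the postcondition (!(!open)) <==> (open ==> (!r)) must hold; in canonical form it is open <==> (open ==> (!r)).
Before skip: open <==> (open ==> (!r))
Before b := (!r) ==> r: open <==> (open ==> (!r))
Before r := r: open <==> (open ==> (!r))
Before open := b ==> open: (b ==> open) <==> ((b ==> open) ==> (!r))
Answer: WP = (b ==> open) <==> ((b ==> open) ==> (!r))


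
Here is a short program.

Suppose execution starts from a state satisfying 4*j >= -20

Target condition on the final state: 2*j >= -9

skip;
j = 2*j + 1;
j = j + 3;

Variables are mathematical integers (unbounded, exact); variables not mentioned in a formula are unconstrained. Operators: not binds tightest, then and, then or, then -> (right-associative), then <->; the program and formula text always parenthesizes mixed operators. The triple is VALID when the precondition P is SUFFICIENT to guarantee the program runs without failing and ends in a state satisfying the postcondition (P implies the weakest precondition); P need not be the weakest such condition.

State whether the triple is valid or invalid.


Working backward. After the program, 2*j >= -9 must hold.
Before j := j + 3: 2*j >= -15
Before j := 2*j + 1: 4*j >= -17
Before skip: 4*j >= -17
The weakest precondition is 4*j >= -17.
Check whether 4*j >= -20 implies it.
Countermodel: at the initial state j = -5, the precondition holds but the weakest precondition fails.
Answer: invalid


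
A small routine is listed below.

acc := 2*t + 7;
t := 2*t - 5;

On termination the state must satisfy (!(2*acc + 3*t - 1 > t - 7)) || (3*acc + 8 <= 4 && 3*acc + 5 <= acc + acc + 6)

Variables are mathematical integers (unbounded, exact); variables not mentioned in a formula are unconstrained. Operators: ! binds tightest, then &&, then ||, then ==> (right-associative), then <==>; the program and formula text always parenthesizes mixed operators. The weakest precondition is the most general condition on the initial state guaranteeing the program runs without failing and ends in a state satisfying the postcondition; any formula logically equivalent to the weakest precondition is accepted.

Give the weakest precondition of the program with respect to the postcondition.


Working backward. After the program, the postcondition (!(2*acc + 3*t - 1 > t - 7)) || (3*acc + 8 <= 4 && 3*acc + 5 <= acc + acc + 6) must hold; in canonical form it is (!(2*acc + 2*t > -6)) || (3*acc <= -4 && acc <= 1).
Before t := 2*t - 5: (!(2*acc + 4*t > 4)) || (3*acc <= -4 && acc <= 1)
Before acc := 2*t + 7: (!(8*t > -10)) || (6*t <= -25 && 2*t <= -6)
Answer: WP = (!(8*t > -10)) || (6*t <= -25 && 2*t <= -6)


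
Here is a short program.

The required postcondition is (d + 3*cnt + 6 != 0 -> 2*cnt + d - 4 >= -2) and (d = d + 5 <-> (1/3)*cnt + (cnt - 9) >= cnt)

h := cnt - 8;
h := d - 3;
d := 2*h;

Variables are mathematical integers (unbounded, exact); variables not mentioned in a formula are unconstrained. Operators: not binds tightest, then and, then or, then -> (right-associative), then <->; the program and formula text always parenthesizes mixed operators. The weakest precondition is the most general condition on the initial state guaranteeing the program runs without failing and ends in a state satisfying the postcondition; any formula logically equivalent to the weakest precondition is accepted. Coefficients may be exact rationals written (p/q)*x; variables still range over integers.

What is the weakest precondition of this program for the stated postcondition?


Working backward. After the program, the postcondition (d + 3*cnt + 6 != 0 -> 2*cnt + d - 4 >= -2) and (d = d + 5 <-> (1/3)*cnt + (cnt - 9) >= cnt) must hold; in canonical form it is (3*cnt + d != -6 -> 2*cnt + d >= 2) and (not ((1/3)*cnt >= 9)).
Before d := 2*h: (3*cnt + 2*h != -6 -> 2*cnt + 2*h >= 2) and (not ((1/3)*cnt >= 9))
Before h := d - 3: (3*cnt + 2*d != 0 -> 2*cnt + 2*d >= 8) and (not ((1/3)*cnt >= 9))
Before h := cnt - 8: (3*cnt + 2*d != 0 -> 2*cnt + 2*d >= 8) and (not ((1/3)*cnt >= 9))
Answer: WP = (3*cnt + 2*d != 0 -> 2*cnt + 2*d >= 8) and (not ((1/3)*cnt >= 9))


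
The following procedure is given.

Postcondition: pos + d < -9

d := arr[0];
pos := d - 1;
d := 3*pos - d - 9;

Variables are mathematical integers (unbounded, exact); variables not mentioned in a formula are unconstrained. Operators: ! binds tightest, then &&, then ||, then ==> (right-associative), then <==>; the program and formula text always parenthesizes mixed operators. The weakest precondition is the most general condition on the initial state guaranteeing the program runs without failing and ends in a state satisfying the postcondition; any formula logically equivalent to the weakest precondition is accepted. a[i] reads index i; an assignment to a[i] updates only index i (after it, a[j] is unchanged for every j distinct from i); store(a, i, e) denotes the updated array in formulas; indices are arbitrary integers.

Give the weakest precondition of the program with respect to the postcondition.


Working backward. After the program, the postcondition pos + d < -9 must hold; in canonical form it is d + pos < -9.
Before d := 3*pos - d - 9: 4*pos < d
Before pos := d - 1: 3*d < 4
Before d := arr[0]: 3*arr[0] < 4
Answer: WP = 3*arr[0] < 4


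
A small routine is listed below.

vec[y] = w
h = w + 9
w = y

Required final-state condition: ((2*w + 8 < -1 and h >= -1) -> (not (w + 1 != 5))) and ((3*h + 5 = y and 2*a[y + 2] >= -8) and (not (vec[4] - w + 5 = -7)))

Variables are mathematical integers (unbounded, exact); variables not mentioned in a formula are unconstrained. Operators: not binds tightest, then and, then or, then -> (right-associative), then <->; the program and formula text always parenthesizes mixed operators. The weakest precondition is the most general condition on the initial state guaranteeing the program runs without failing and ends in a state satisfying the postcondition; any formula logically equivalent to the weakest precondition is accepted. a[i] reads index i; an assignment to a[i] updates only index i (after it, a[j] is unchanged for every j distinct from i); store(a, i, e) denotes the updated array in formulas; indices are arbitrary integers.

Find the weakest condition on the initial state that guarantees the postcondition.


Working backward. After the program, the postcondition ((2*w + 8 < -1 and h >= -1) -> (not (w + 1 != 5))) and ((3*h + 5 = y and 2*a[y + 2] >= -8) and (not (vec[4] - w + 5 = -7))) must hold; in canonical form it is ((2*w < -9 and h >= -1) -> (not (w != 4))) and 3*h = y - 5 and 2*a[y + 2] >= -8 and (not (vec[4] = w - 12)).
Before w := y: ((2*y < -9 and h >= -1) -> (not (y != 4))) and 3*h = y - 5 and 2*a[y + 2] >= -8 and (not (vec[4] = y - 12))
Before h := w + 9: ((2*y < -9 and w >= -10) -> (not (y != 4))) and 3*w = y - 32 and 2*a[y + 2] >= -8 and (not (vec[4] = y - 12))
Before vec[y] := w: ((2*y < -9 and w >= -10) -> (not (y != 4))) and 3*w = y - 32 and 2*a[y + 2] >= -8 and (not (store(vec, y, w)[4] = y - 12))
Answer: WP = ((2*y < -9 and w >= -10) -> (not (y != 4))) and 3*w = y - 32 and 2*a[y + 2] >= -8 and (not (store(vec, y, w)[4] = y - 12))


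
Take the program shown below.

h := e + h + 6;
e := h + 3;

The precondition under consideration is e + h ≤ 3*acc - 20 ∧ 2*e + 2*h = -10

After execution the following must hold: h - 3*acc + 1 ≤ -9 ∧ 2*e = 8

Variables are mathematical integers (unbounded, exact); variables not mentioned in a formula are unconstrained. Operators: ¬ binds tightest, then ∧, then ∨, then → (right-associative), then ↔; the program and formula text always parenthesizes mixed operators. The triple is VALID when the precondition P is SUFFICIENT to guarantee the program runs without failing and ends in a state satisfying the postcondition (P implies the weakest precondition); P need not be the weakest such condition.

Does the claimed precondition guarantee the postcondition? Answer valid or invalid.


Working backward. After the program, the postcondition h - 3*acc + 1 ≤ -9 ∧ 2*e = 8 must hold; in canonical form it is h ≤ 3*acc - 10 ∧ 2*e = 8.
Before e := h + 3: h ≤ 3*acc - 10 ∧ 2*h = 2
Before h := e + h + 6: e + h ≤ 3*acc - 16 ∧ 2*e + 2*h = -10
The weakest precondition is e + h ≤ 3*acc - 16 ∧ 2*e + 2*h = -10.
Check whether e + h ≤ 3*acc - 20 ∧ 2*e + 2*h = -10 implies it.
Every state satisfying the precondition satisfies the weakest precondition: the implication holds.
Answer: valid
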